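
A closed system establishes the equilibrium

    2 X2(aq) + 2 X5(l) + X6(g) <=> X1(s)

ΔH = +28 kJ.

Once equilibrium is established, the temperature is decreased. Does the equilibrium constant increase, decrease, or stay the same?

K depends on temperature via the van 't Hoff relation. The forward reaction is endothermic, so lowering T decreases K.

decreases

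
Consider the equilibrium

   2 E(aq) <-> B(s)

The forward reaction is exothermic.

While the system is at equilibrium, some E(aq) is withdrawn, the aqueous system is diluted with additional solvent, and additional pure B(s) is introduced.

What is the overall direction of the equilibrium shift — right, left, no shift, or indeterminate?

left

Removing E (aq), a reactant, drives the reaction to the left.
Dilution lowers every aqueous concentration by the same factor. Δn_aq = 0 − 2 = -2, so the system shifts toward the side with more dissolved moles — to the left.
B is a pure solid; its activity is 1 regardless of amount, so Q is unaffected — no shift from this change.
Only the nonzero effect(s) matter; the net shift is to the left.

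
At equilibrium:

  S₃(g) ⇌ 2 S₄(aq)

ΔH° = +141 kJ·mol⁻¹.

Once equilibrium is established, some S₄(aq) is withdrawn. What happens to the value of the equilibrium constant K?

unchanged

The equilibrium constant depends only on temperature. This perturbation may move the position of equilibrium, but since T is unchanged, K itself is unchanged.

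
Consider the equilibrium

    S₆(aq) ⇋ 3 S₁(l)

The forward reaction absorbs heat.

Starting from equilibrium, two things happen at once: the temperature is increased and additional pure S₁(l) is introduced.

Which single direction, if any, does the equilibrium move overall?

right

The forward reaction is endothermic. Raising T favours the endothermic direction — shift to the right.
S₁ is a pure liquid; its activity is 1 regardless of amount, so Q is unaffected — no shift from this change.
Only the nonzero effect(s) matter; the net shift is to the right.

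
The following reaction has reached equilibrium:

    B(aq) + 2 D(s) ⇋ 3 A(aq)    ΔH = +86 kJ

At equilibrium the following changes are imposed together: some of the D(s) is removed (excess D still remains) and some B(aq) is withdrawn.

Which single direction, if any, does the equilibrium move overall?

D is a pure solid; its activity is 1 regardless of amount, so Q is unaffected — no shift from this change.
Removing B (aq), a reactant, drives the reaction to the left.
Only the nonzero effect(s) matter; the net shift is to the left.

left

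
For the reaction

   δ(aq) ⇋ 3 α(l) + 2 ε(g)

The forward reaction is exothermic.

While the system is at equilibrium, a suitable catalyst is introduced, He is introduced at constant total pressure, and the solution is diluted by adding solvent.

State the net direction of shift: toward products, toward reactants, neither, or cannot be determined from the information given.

A catalyst speeds both forward and reverse rates equally; it changes neither Q nor K — no shift from this change.
Adding inert gas at constant total pressure expands the volume and lowers every reacting partial pressure. With Δn_gas = 2 − 0 = +2, Q moves away from K toward the side with fewer gas moles, so the system shifts toward the side with more gas moles — to the right.
Dilution lowers every aqueous concentration by the same factor. Δn_aq = 0 − 1 = -1, so the system shifts toward the side with more dissolved moles — to the left.
The individual effects push in opposite directions; without quantitative information the net direction cannot be determined.

cannot be determined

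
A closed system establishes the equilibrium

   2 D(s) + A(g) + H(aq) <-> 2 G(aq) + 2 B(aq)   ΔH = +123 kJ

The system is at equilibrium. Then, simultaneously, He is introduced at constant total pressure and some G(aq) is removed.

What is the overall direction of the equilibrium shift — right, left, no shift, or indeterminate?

Adding inert gas at constant total pressure expands the volume and lowers every reacting partial pressure. With Δn_gas = 0 − 1 = -1, Q moves away from K toward the side with fewer gas moles, so the system shifts toward the side with more gas moles — to the left.
Removing G (aq), a product, drives the reaction to the right.
The individual effects push in opposite directions; without quantitative information the net direction cannot be determined.

cannot be determined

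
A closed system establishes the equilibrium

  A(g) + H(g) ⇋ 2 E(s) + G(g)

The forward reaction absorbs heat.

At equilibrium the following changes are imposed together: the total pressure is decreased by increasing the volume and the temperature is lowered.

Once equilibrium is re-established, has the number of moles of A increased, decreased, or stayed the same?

increases

Gas moles: reactants 2, products 1 (Δn_gas = -1). Expansion shifts the system toward the side with more moles of gas — to the left.
The forward reaction is endothermic. Lowering T favours the exothermic direction — shift to the left.
The net shift is to the left. A is a reactant, so its amount increases.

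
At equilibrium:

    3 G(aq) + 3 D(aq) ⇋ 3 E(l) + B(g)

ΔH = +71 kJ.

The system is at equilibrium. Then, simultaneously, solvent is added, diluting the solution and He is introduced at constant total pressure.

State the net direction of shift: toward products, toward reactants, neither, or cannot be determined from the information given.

Dilution lowers every aqueous concentration by the same factor. Δn_aq = 0 − 6 = -6, so the system shifts toward the side with more dissolved moles — to the left.
Adding inert gas at constant total pressure expands the volume and lowers every reacting partial pressure. With Δn_gas = 1 − 0 = +1, Q moves away from K toward the side with fewer gas moles, so the system shifts toward the side with more gas moles — to the right.
The individual effects push in opposite directions; without quantitative information the net direction cannot be determined.

cannot be determined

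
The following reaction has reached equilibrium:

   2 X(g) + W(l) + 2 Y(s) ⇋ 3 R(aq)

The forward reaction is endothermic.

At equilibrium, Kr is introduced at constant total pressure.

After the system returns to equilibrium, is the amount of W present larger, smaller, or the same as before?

increases

Adding inert gas at constant total pressure expands the volume and lowers every reacting partial pressure. With Δn_gas = 0 − 2 = -2, Q moves away from K toward the side with fewer gas moles, so the system shifts toward the side with more gas moles — to the left.
The net shift is to the left. W is a reactant, so its amount increases.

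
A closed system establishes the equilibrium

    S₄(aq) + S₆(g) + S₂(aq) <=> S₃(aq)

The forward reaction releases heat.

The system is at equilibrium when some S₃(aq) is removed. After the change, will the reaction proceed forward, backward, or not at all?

right

Removing S₃ (aq), a product, drives the reaction to the right.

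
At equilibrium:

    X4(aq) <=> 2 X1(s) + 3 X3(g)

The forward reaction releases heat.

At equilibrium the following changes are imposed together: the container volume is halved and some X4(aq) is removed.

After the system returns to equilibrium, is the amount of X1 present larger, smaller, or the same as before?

Gas moles: reactants 0, products 3 (Δn_gas = +3). Compression shifts the system toward the side with fewer moles of gas — to the left.
Removing X4 (aq), a reactant, drives the reaction to the left.
The net shift is to the left. X1 is a product, so its amount decreases.

decreases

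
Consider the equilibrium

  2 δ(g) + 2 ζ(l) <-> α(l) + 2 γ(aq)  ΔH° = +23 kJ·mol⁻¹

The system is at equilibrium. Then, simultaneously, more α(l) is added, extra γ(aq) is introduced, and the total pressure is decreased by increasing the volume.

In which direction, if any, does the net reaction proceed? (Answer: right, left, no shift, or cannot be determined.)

left

α is a pure liquid; its activity is 1 regardless of amount, so Q is unaffected — no shift from this change.
Adding γ (aq), a product, drives the reaction to the left.
Gas moles: reactants 2, products 0 (Δn_gas = -2). Expansion shifts the system toward the side with more moles of gas — to the left.
Only the nonzero effect(s) matter; the net shift is to the left.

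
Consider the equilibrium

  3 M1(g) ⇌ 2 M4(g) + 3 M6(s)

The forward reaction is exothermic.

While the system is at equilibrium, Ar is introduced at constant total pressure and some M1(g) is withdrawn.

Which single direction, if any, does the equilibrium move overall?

Adding inert gas at constant total pressure expands the volume and lowers every reacting partial pressure. With Δn_gas = 2 − 3 = -1, Q moves away from K toward the side with fewer gas moles, so the system shifts toward the side with more gas moles — to the left.
Removing M1 (g), a reactant, drives the reaction to the left.
All effects act in the same direction — net shift to the left.

left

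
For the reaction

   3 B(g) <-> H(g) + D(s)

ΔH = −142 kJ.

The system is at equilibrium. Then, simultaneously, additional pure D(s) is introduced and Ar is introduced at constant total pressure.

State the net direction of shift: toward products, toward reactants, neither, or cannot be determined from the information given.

left

D is a pure solid; its activity is 1 regardless of amount, so Q is unaffected — no shift from this change.
Adding inert gas at constant total pressure expands the volume and lowers every reacting partial pressure. With Δn_gas = 1 − 3 = -2, Q moves away from K toward the side with fewer gas moles, so the system shifts toward the side with more gas moles — to the left.
Only the nonzero effect(s) matter; the net shift is to the left.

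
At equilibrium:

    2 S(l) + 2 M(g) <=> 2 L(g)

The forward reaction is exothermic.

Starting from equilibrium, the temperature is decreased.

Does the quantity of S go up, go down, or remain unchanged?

decreases

The forward reaction is exothermic. Lowering T favours the exothermic direction — shift to the right.
The net shift is to the right. S is a reactant, so its amount decreases.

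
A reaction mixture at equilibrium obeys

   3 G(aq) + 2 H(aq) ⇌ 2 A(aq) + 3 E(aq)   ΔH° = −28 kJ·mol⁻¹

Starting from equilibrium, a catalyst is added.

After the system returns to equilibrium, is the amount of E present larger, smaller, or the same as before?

unchanged

A catalyst speeds both forward and reverse rates equally; it changes neither Q nor K — no shift from this change.
No net shift occurs, so the amount of E is unchanged.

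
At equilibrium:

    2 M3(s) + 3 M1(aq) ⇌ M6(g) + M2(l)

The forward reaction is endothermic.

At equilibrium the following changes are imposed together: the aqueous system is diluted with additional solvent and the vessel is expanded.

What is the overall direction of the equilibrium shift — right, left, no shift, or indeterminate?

Dilution lowers every aqueous concentration by the same factor. Δn_aq = 0 − 3 = -3, so the system shifts toward the side with more dissolved moles — to the left.
Gas moles: reactants 0, products 1 (Δn_gas = +1). Expansion shifts the system toward the side with more moles of gas — to the right.
The individual effects push in opposite directions; without quantitative information the net direction cannot be determined.

cannot be determined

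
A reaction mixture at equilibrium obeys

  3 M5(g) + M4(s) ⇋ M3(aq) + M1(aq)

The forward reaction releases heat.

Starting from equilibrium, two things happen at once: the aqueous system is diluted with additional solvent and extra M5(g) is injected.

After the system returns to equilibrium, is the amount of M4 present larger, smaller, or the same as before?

decreases

Dilution lowers every aqueous concentration by the same factor. Δn_aq = 2 − 0 = +2, so the system shifts toward the side with more dissolved moles — to the right.
Adding M5 (g), a reactant, drives the reaction to the right.
The net shift is to the right. M4 is a reactant, so its amount decreases.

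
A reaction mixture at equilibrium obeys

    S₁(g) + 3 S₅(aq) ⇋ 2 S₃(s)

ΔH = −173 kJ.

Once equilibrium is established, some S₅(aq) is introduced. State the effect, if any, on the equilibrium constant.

unchanged

The equilibrium constant depends only on temperature. This perturbation may move the position of equilibrium, but since T is unchanged, K itself is unchanged.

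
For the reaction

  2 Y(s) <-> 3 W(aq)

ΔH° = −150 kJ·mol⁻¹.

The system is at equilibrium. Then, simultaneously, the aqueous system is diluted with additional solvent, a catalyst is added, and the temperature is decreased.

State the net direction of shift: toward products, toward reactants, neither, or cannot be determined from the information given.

right

Dilution lowers every aqueous concentration by the same factor. Δn_aq = 3 − 0 = +3, so the system shifts toward the side with more dissolved moles — to the right.
A catalyst speeds both forward and reverse rates equally; it changes neither Q nor K — no shift from this change.
The forward reaction is exothermic. Lowering T favours the exothermic direction — shift to the right.
Only the nonzero effect(s) matter; the net shift is to the right.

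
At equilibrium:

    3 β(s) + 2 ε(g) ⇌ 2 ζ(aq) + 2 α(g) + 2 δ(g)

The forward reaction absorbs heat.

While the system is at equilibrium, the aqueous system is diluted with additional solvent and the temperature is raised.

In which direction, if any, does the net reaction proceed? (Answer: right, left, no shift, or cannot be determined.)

Dilution lowers every aqueous concentration by the same factor. Δn_aq = 2 − 0 = +2, so the system shifts toward the side with more dissolved moles — to the right.
The forward reaction is endothermic. Raising T favours the endothermic direction — shift to the right.
All effects act in the same direction — net shift to the right.

right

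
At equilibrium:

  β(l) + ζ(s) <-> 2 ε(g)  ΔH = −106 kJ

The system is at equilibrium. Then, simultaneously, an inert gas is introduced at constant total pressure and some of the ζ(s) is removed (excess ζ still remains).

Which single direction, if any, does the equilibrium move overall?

Adding inert gas at constant total pressure expands the volume and lowers every reacting partial pressure. With Δn_gas = 2 − 0 = +2, Q moves away from K toward the side with fewer gas moles, so the system shifts toward the side with more gas moles — to the right.
ζ is a pure solid; its activity is 1 regardless of amount, so Q is unaffected — no shift from this change.
Only the nonzero effect(s) matter; the net shift is to the right.

right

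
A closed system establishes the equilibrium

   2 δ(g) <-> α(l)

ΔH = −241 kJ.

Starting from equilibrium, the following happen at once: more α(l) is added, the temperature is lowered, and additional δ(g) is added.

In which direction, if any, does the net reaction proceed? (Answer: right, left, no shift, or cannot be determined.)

right

α is a pure liquid; its activity is 1 regardless of amount, so Q is unaffected — no shift from this change.
The forward reaction is exothermic. Lowering T favours the exothermic direction — shift to the right.
Adding δ (g), a reactant, drives the reaction to the right.
Only the nonzero effect(s) matter; the net shift is to the right.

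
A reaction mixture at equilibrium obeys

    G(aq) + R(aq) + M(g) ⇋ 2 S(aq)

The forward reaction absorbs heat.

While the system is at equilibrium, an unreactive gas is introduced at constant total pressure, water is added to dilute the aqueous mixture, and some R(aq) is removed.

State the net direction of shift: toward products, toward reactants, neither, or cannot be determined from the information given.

Adding inert gas at constant total pressure expands the volume and lowers every reacting partial pressure. With Δn_gas = 0 − 1 = -1, Q moves away from K toward the side with fewer gas moles, so the system shifts toward the side with more gas moles — to the left.
Dilution scales every aqueous concentration by the same factor. Δn_aq = 2 − 2 = 0, so Q is unchanged — no shift.
Removing R (aq), a reactant, drives the reaction to the left.
Only the nonzero effect(s) matter; the net shift is to the left.

left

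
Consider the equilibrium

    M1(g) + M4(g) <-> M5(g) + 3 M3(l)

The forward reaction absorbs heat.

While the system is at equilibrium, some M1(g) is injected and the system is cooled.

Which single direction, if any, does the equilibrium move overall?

Adding M1 (g), a reactant, drives the reaction to the right.
The forward reaction is endothermic. Lowering T favours the exothermic direction — shift to the left.
The individual effects push in opposite directions; without quantitative information the net direction cannot be determined.

cannot be determined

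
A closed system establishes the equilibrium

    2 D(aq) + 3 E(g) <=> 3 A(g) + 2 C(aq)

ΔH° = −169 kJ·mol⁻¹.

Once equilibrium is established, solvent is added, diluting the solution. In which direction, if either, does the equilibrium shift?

no shift

Dilution scales every aqueous concentration by the same factor. Δn_aq = 2 − 2 = 0, so Q is unchanged — no shift.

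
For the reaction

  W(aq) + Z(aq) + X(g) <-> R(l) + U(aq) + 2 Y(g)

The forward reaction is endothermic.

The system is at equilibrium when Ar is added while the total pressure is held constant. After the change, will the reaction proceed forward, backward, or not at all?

right

Adding inert gas at constant total pressure expands the volume and lowers every reacting partial pressure. With Δn_gas = 2 − 1 = +1, Q moves away from K toward the side with fewer gas moles, so the system shifts toward the side with more gas moles — to the right.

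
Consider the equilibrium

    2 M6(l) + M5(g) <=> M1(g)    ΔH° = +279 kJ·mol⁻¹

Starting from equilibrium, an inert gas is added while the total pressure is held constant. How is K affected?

unchanged

The equilibrium constant depends only on temperature. This perturbation changes neither the position of equilibrium nor K.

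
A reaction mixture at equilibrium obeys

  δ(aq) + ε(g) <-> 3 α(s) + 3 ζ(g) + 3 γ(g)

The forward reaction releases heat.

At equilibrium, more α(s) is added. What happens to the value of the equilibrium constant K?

unchanged

The equilibrium constant depends only on temperature. This perturbation changes neither the position of equilibrium nor K.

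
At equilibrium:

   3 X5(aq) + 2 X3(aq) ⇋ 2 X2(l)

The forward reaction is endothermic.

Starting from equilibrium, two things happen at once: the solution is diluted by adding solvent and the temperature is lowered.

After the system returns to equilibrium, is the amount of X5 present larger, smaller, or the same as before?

Dilution lowers every aqueous concentration by the same factor. Δn_aq = 0 − 5 = -5, so the system shifts toward the side with more dissolved moles — to the left.
The forward reaction is endothermic. Lowering T favours the exothermic direction — shift to the left.
The net shift is to the left. X5 is a reactant, so its amount increases.

increases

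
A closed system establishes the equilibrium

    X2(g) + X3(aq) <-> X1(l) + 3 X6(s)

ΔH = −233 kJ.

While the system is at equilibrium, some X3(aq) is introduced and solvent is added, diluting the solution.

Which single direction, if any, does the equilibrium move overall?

cannot be determined

Adding X3 (aq), a reactant, drives the reaction to the right.
Dilution lowers every aqueous concentration by the same factor. Δn_aq = 0 − 1 = -1, so the system shifts toward the side with more dissolved moles — to the left.
The individual effects push in opposite directions; without quantitative information the net direction cannot be determined.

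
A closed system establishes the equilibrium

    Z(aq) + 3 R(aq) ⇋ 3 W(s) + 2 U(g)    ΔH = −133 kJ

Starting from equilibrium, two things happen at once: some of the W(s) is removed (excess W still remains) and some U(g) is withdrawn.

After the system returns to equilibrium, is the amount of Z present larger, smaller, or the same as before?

W is a pure solid; its activity is 1 regardless of amount, so Q is unaffected — no shift from this change.
Removing U (g), a product, drives the reaction to the right.
The net shift is to the right. Z is a reactant, so its amount decreases.

decreases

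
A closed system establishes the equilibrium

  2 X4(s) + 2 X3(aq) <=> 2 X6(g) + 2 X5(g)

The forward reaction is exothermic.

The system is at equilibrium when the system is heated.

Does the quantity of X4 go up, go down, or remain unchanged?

increases

The forward reaction is exothermic. Raising T favours the endothermic direction — shift to the left.
The net shift is to the left. X4 is a reactant, so its amount increases.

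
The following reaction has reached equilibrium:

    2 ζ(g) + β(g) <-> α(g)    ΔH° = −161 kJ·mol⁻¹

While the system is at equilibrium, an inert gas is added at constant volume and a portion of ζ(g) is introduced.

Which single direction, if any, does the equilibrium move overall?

At constant volume, adding an inert gas leaves every reacting species' partial pressure unchanged, so Q is unchanged — no shift from this change.
Adding ζ (g), a reactant, drives the reaction to the right.
Only the nonzero effect(s) matter; the net shift is to the right.

right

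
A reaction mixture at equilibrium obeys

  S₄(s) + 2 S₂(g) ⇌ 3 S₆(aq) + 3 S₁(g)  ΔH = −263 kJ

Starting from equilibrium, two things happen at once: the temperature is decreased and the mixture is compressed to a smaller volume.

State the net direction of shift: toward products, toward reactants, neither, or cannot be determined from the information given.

The forward reaction is exothermic. Lowering T favours the exothermic direction — shift to the right.
Gas moles: reactants 2, products 3 (Δn_gas = +1). Compression shifts the system toward the side with fewer moles of gas — to the left.
The individual effects push in opposite directions; without quantitative information the net direction cannot be determined.

cannot be determined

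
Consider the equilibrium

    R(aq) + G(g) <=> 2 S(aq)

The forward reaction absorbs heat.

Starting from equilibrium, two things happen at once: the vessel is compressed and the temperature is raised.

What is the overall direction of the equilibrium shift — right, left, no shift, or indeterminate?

Gas moles: reactants 1, products 0 (Δn_gas = -1). Compression shifts the system toward the side with fewer moles of gas — to the right.
The forward reaction is endothermic. Raising T favours the endothermic direction — shift to the right.
All effects act in the same direction — net shift to the right.

right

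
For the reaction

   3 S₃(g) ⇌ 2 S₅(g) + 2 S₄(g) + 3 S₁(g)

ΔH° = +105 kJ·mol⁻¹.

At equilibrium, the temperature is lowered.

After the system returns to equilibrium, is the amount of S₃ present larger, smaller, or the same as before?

increases

The forward reaction is endothermic. Lowering T favours the exothermic direction — shift to the left.
The net shift is to the left. S₃ is a reactant, so its amount increases.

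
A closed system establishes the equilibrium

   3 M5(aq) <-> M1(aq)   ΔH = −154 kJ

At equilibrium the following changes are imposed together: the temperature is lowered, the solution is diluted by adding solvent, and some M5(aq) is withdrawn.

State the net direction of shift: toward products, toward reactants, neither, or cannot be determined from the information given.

The forward reaction is exothermic. Lowering T favours the exothermic direction — shift to the right.
Dilution lowers every aqueous concentration by the same factor. Δn_aq = 1 − 3 = -2, so the system shifts toward the side with more dissolved moles — to the left.
Removing M5 (aq), a reactant, drives the reaction to the left.
The individual effects push in opposite directions; without quantitative information the net direction cannot be determined.

cannot be determined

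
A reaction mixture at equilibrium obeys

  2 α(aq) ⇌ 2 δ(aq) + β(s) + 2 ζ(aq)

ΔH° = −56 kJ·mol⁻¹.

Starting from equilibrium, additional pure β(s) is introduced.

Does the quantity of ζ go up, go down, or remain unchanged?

β is a pure solid; its activity is 1 regardless of amount, so Q is unaffected — no shift from this change.
No net shift occurs, so the amount of ζ is unchanged.

unchanged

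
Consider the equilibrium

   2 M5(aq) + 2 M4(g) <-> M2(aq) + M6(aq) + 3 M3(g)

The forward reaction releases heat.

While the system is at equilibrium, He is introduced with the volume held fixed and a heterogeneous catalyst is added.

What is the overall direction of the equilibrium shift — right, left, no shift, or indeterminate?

At constant volume, adding an inert gas leaves every reacting species' partial pressure unchanged, so Q is unchanged — no shift from this change.
A catalyst speeds both forward and reverse rates equally; it changes neither Q nor K — no shift from this change.
None of the changes alters Q relative to K, so there is no net shift.

no shift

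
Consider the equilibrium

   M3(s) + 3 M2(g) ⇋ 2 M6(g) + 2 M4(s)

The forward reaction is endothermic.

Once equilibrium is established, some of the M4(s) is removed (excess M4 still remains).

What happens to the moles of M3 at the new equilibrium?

M4 is a pure solid; its activity is 1 regardless of amount, so Q is unaffected — no shift from this change.
No net shift occurs, so the amount of M3 is unchanged.

unchanged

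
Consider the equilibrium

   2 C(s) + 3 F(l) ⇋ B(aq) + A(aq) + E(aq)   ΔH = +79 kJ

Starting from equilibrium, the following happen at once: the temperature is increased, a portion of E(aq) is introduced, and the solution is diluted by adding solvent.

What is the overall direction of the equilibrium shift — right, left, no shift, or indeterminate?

The forward reaction is endothermic. Raising T favours the endothermic direction — shift to the right.
Adding E (aq), a product, drives the reaction to the left.
Dilution lowers every aqueous concentration by the same factor. Δn_aq = 3 − 0 = +3, so the system shifts toward the side with more dissolved moles — to the right.
The individual effects push in opposite directions; without quantitative information the net direction cannot be determined.

cannot be determined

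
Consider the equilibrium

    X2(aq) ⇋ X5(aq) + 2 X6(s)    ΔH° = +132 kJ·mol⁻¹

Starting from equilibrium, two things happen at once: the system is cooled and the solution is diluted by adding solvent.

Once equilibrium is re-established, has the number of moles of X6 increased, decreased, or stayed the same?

decreases

The forward reaction is endothermic. Lowering T favours the exothermic direction — shift to the left.
Dilution scales every aqueous concentration by the same factor. Δn_aq = 1 − 1 = 0, so Q is unchanged — no shift.
The net shift is to the left. X6 is a product, so its amount decreases.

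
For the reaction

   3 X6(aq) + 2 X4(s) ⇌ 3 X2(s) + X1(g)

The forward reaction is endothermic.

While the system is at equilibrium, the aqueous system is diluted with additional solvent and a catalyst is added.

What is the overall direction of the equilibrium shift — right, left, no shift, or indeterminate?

Dilution lowers every aqueous concentration by the same factor. Δn_aq = 0 − 3 = -3, so the system shifts toward the side with more dissolved moles — to the left.
A catalyst speeds both forward and reverse rates equally; it changes neither Q nor K — no shift from this change.
Only the nonzero effect(s) matter; the net shift is to the left.

left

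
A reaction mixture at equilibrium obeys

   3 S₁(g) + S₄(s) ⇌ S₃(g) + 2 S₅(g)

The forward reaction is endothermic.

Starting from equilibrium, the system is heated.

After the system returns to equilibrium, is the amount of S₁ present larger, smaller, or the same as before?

decreases

The forward reaction is endothermic. Raising T favours the endothermic direction — shift to the right.
The net shift is to the right. S₁ is a reactant, so its amount decreases.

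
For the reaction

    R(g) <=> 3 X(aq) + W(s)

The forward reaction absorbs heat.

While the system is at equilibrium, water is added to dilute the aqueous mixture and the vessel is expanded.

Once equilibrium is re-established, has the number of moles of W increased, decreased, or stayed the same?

cannot be determined

Dilution lowers every aqueous concentration by the same factor. Δn_aq = 3 − 0 = +3, so the system shifts toward the side with more dissolved moles — to the right.
Gas moles: reactants 1, products 0 (Δn_gas = -1). Expansion shifts the system toward the side with more moles of gas — to the left.
The two effects oppose each other, so the net shift — and hence the change in W — cannot be determined from the given information.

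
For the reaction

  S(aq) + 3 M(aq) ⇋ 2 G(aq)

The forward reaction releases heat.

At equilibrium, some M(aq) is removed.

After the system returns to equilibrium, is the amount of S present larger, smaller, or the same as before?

Removing M (aq), a reactant, drives the reaction to the left.
The net shift is to the left. S is a reactant, so its amount increases.

increases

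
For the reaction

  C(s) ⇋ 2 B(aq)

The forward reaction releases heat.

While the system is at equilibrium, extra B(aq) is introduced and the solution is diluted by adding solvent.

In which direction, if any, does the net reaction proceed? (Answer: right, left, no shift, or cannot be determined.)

Adding B (aq), a product, drives the reaction to the left.
Dilution lowers every aqueous concentration by the same factor. Δn_aq = 2 − 0 = +2, so the system shifts toward the side with more dissolved moles — to the right.
The individual effects push in opposite directions; without quantitative information the net direction cannot be determined.

cannot be determined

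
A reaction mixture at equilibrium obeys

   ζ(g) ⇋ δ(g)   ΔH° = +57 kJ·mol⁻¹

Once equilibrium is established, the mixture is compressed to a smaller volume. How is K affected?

The equilibrium constant depends only on temperature. This perturbation changes neither the position of equilibrium nor K.

unchanged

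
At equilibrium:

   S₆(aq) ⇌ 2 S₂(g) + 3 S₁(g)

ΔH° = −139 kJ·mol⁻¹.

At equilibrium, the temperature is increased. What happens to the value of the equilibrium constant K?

K depends on temperature via the van 't Hoff relation. The forward reaction is exothermic, so raising T decreases K.

decreases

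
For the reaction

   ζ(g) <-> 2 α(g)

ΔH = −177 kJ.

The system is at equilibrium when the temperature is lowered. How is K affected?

increases

K depends on temperature via the van 't Hoff relation. The forward reaction is exothermic, so lowering T increases K.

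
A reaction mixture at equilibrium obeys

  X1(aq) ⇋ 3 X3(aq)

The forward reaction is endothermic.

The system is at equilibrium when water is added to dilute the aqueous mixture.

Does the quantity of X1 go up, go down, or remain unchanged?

decreases

Dilution lowers every aqueous concentration by the same factor. Δn_aq = 3 − 1 = +2, so the system shifts toward the side with more dissolved moles — to the right.
The net shift is to the right. X1 is a reactant, so its amount decreases.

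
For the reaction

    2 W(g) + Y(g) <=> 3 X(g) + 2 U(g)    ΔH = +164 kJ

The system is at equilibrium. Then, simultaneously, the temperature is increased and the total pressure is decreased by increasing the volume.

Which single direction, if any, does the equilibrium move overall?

The forward reaction is endothermic. Raising T favours the endothermic direction — shift to the right.
Gas moles: reactants 3, products 5 (Δn_gas = +2). Expansion shifts the system toward the side with more moles of gas — to the right.
All effects act in the same direction — net shift to the right.

right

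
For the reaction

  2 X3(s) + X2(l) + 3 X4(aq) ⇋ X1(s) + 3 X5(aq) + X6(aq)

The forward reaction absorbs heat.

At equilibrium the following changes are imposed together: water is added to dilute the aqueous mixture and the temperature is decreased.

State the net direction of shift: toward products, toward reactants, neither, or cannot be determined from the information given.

Dilution lowers every aqueous concentration by the same factor. Δn_aq = 4 − 3 = +1, so the system shifts toward the side with more dissolved moles — to the right.
The forward reaction is endothermic. Lowering T favours the exothermic direction — shift to the left.
The individual effects push in opposite directions; without quantitative information the net direction cannot be determined.

cannot be determined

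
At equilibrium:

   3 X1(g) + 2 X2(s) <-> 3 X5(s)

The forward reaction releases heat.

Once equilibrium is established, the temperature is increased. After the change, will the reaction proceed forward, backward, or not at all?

The forward reaction is exothermic. Raising T favours the endothermic direction — shift to the left.

left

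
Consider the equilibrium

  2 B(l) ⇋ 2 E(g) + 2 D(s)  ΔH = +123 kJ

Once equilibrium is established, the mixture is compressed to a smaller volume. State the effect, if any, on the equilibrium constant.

The equilibrium constant depends only on temperature. This perturbation may move the position of equilibrium, but since T is unchanged, K itself is unchanged.

unchanged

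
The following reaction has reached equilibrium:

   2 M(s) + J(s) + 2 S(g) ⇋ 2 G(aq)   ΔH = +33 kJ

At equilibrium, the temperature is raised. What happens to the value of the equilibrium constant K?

K depends on temperature via the van 't Hoff relation. The forward reaction is endothermic, so raising T increases K.

increases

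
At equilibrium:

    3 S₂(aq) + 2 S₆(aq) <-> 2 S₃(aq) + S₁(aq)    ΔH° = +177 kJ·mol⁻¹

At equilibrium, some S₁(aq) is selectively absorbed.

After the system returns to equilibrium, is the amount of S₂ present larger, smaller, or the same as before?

decreases

Removing S₁ (aq), a product, drives the reaction to the right.
The net shift is to the right. S₂ is a reactant, so its amount decreases.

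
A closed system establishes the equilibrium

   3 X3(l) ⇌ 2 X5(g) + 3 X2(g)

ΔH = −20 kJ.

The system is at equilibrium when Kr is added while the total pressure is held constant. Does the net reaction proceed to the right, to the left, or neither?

Adding inert gas at constant total pressure expands the volume and lowers every reacting partial pressure. With Δn_gas = 5 − 0 = +5, Q moves away from K toward the side with fewer gas moles, so the system shifts toward the side with more gas moles — to the right.

right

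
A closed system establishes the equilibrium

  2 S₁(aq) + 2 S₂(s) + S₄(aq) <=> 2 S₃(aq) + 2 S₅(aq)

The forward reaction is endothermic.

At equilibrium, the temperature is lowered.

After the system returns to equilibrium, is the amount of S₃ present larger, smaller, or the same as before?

The forward reaction is endothermic. Lowering T favours the exothermic direction — shift to the left.
The net shift is to the left. S₃ is a product, so its amount decreases.

decreases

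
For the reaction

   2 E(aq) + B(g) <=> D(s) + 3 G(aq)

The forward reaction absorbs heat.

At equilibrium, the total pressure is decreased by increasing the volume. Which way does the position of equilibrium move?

Gas moles: reactants 1, products 0 (Δn_gas = -1). Expansion shifts the system toward the side with more moles of gas — to the left.

left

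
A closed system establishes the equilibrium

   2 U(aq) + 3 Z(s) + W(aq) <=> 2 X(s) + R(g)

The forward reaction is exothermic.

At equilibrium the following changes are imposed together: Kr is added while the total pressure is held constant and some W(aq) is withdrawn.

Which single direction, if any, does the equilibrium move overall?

Adding inert gas at constant total pressure expands the volume and lowers every reacting partial pressure. With Δn_gas = 1 − 0 = +1, Q moves away from K toward the side with fewer gas moles, so the system shifts toward the side with more gas moles — to the right.
Removing W (aq), a reactant, drives the reaction to the left.
The individual effects push in opposite directions; without quantitative information the net direction cannot be determined.

cannot be determined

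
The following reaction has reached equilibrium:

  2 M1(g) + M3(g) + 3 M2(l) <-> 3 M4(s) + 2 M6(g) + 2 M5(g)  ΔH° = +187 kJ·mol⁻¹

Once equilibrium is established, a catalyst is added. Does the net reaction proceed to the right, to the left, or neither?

A catalyst speeds both forward and reverse rates equally; it changes neither Q nor K — no shift from this change.

no shift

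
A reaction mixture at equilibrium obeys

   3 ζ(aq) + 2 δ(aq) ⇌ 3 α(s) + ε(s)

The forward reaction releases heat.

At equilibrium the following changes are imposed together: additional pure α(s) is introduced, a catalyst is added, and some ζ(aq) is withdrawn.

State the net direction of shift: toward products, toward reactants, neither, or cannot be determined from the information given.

left

α is a pure solid; its activity is 1 regardless of amount, so Q is unaffected — no shift from this change.
A catalyst speeds both forward and reverse rates equally; it changes neither Q nor K — no shift from this change.
Removing ζ (aq), a reactant, drives the reaction to the left.
Only the nonzero effect(s) matter; the net shift is to the left.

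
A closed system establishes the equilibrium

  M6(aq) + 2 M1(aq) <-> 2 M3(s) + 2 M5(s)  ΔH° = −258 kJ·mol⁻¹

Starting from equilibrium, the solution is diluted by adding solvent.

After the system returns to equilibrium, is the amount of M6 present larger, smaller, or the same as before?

increases

Dilution lowers every aqueous concentration by the same factor. Δn_aq = 0 − 3 = -3, so the system shifts toward the side with more dissolved moles — to the left.
The net shift is to the left. M6 is a reactant, so its amount increases.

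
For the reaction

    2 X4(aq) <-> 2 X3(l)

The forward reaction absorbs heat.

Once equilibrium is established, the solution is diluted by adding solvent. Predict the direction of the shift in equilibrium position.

left

Dilution lowers every aqueous concentration by the same factor. Δn_aq = 0 − 2 = -2, so the system shifts toward the side with more dissolved moles — to the left.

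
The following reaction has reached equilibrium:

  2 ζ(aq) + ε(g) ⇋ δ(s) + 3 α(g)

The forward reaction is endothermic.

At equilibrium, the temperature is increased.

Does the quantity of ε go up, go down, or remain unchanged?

The forward reaction is endothermic. Raising T favours the endothermic direction — shift to the right.
The net shift is to the right. ε is a reactant, so its amount decreases.

decreases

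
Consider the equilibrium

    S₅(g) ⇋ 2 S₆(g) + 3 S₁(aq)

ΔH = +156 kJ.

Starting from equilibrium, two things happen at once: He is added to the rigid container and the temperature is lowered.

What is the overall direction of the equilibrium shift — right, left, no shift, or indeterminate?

left

At constant volume, adding an inert gas leaves every reacting species' partial pressure unchanged, so Q is unchanged — no shift from this change.
The forward reaction is endothermic. Lowering T favours the exothermic direction — shift to the left.
Only the nonzero effect(s) matter; the net shift is to the left.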